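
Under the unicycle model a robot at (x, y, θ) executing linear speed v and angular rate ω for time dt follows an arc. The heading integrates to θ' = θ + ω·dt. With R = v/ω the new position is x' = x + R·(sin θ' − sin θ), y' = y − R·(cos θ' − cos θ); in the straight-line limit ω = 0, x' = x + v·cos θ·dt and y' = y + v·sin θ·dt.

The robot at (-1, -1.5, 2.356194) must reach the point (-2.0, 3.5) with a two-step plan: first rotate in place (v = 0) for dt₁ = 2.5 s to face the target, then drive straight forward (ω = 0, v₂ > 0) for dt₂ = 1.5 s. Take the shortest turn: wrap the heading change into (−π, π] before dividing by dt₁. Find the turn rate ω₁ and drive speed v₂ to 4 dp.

heading to target = atan2(3.5−-1.5, -2−-1) = 1.7682
Δθ = wrap(1.7682 − 2.3562) = -0.5880; ω₁ = Δθ/dt₁ = -0.2352
distance = √((-2−-1)² + (3.5−-1.5)²) = 5.0990; v₂ = distance/dt₂ = 3.3993

ω₁ = -0.2352, v₂ = 3.3993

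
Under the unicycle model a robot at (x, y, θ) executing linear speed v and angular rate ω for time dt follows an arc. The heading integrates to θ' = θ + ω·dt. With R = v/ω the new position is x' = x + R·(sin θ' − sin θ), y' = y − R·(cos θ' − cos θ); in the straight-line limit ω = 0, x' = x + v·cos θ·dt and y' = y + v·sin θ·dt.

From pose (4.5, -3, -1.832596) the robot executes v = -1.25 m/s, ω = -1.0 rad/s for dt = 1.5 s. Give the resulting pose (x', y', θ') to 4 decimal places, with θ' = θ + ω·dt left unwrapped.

(5.9447, -2.0963, -3.3326)

θ' = -1.8326 + -1.0·1.5 = -3.3326
R = v/ω = -1.25/-1.0 = 1.2500
x' = 4.5 + 1.2500·(sin -3.3326 − sin -1.8326) = 5.9447
y' = -3 − 1.2500·(cos -3.3326 − cos -1.8326) = -2.0963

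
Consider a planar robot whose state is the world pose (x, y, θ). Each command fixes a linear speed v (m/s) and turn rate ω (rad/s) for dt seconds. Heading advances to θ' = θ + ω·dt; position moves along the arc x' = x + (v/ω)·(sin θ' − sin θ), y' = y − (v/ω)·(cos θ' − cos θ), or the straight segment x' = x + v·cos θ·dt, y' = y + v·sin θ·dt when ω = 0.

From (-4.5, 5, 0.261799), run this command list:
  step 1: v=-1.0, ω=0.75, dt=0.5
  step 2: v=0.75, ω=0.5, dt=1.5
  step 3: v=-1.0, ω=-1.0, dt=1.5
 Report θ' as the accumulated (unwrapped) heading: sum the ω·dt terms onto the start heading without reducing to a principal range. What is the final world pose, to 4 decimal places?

(-5.4611, 4.9050, -0.1132)

step 1: θ'=0.6368 (R=-1.3333) → pose (-4.9477, 4.7841, 0.6368)
step 2: θ'=1.3868 (R=1.5000) → pose (-4.3650, 5.7157, 1.3868)
step 3: θ'=-0.1132 (R=1.0000) → pose (-5.4611, 4.9050, -0.1132)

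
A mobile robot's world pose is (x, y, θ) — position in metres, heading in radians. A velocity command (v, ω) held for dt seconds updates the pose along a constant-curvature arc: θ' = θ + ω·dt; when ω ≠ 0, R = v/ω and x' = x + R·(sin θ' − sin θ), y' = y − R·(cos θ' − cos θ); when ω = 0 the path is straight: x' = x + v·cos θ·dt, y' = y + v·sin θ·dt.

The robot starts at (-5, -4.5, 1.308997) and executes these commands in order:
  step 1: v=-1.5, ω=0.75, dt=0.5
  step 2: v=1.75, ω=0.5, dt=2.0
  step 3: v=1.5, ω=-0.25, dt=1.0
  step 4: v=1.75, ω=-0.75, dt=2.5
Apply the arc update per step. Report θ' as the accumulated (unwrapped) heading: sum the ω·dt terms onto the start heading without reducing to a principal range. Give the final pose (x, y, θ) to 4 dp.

(-7.9567, 2.0755, 0.5590)

step 1: θ'=1.6840 (R=-2.0000) → pose (-5.0553, -5.2436, 1.6840)
step 2: θ'=2.6840 (R=3.5000) → pose (-6.9867, -2.4990, 2.6840)
step 3: θ'=2.4340 (R=-6.0000) → pose (-8.2360, -1.6759, 2.4340)
step 4: θ'=0.5590 (R=-2.3333) → pose (-7.9567, 2.0755, 0.5590)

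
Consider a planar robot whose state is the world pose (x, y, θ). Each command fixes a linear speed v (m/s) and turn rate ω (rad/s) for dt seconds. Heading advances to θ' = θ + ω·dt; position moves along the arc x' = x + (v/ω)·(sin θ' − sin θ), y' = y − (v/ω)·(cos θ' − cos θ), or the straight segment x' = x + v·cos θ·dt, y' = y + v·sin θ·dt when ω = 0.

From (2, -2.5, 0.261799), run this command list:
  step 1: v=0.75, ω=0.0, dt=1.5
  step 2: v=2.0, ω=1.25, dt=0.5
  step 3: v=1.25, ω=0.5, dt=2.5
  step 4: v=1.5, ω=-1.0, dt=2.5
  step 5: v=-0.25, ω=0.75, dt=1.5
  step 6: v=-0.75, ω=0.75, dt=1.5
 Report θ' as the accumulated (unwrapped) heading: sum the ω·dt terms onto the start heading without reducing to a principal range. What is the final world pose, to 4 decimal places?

step 1: θ'=0.2618 (straight) → pose (3.0867, -2.2088, 0.2618)
step 2: θ'=0.8868 (R=1.6000) → pose (3.9126, -1.6744, 0.8868)
step 3: θ'=2.1368 (R=2.5000) → pose (4.0851, 1.2460, 2.1368)
step 4: θ'=-0.3632 (R=-1.5000) → pose (5.8841, 3.4526, -0.3632)
step 5: θ'=0.7618 (R=-0.3333) → pose (5.5356, 3.3822, 0.7618)
step 6: θ'=1.8868 (R=-1.0000) → pose (5.2754, 2.3478, 1.8868)

(5.2754, 2.3478, 1.8868)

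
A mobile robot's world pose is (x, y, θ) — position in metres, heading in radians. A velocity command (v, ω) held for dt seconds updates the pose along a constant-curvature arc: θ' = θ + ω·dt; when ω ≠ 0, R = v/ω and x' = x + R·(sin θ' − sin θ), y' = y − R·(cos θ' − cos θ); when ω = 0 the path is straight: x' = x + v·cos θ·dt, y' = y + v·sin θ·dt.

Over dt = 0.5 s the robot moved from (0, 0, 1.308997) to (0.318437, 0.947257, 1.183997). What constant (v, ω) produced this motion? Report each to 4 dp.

v = 2.0000, ω = -0.2500

Δθ = 1.183997 − 1.308997 = -0.125000
ω = Δθ/dt = -0.125000/0.5 = -0.2500
R = −Δy/(cos θ' − cos θ) = -8.0000
v = R·ω = -8.0000·-0.2500 = 2.0000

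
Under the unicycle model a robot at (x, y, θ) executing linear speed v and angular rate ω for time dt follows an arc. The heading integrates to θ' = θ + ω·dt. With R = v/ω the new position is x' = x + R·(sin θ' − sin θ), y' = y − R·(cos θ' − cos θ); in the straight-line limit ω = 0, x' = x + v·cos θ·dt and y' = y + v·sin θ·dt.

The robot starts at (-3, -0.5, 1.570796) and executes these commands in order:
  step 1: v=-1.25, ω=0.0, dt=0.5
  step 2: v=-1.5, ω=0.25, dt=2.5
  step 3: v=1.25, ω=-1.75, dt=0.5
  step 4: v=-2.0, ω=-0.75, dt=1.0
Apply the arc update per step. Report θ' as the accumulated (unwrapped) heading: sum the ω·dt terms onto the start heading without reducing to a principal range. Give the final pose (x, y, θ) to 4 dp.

(-3.1216, -5.6251, 0.5708)

step 1: θ'=1.5708 (straight) → pose (-3.0000, -1.1250, 1.5708)
step 2: θ'=2.1958 (R=-6.0000) → pose (-1.8658, -4.6356, 2.1958)
step 3: θ'=1.3208 (R=-0.7143) → pose (-1.9786, -4.0409, 1.3208)
step 4: θ'=0.5708 (R=2.6667) → pose (-3.1216, -5.6251, 0.5708)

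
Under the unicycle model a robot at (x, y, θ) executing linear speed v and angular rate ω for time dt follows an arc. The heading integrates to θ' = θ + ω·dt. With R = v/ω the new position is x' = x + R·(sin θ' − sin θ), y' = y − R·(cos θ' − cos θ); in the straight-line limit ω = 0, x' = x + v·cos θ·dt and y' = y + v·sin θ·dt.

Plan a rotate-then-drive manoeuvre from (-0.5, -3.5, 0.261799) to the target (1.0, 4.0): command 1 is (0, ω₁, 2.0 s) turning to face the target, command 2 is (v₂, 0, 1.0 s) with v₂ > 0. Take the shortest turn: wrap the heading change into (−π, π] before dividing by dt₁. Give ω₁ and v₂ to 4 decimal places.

ω₁ = 0.5558, v₂ = 7.6485

heading to target = atan2(4−-3.5, 1−-0.5) = 1.3734
Δθ = wrap(1.3734 − 0.2618) = 1.1116; ω₁ = Δθ/dt₁ = 0.5558
distance = √((1−-0.5)² + (4−-3.5)²) = 7.6485; v₂ = distance/dt₂ = 7.6485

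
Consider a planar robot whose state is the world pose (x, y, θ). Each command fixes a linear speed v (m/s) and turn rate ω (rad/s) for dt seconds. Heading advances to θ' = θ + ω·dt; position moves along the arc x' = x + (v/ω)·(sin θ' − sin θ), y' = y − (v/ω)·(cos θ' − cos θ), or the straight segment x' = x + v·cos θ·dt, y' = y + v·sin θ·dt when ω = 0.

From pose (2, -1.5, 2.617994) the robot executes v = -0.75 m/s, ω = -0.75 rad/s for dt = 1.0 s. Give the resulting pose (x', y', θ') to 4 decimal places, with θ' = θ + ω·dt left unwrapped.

(2.4562, -2.0732, 1.8680)

θ' = 2.6180 + -0.75·1.0 = 1.8680
R = v/ω = -0.75/-0.75 = 1.0000
x' = 2 + 1.0000·(sin 1.8680 − sin 2.6180) = 2.4562
y' = -1.5 − 1.0000·(cos 1.8680 − cos 2.6180) = -2.0732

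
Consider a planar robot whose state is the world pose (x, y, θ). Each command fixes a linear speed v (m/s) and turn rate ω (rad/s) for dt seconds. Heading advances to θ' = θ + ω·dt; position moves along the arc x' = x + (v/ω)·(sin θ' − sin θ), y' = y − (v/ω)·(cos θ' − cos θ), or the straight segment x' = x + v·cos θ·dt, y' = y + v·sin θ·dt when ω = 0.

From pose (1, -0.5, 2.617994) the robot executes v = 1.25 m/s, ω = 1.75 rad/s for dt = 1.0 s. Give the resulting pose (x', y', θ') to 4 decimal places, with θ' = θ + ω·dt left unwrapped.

(-0.0295, -0.8774, 4.3680)

θ' = 2.6180 + 1.75·1.0 = 4.3680
R = v/ω = 1.25/1.75 = 0.7143
x' = 1 + 0.7143·(sin 4.3680 − sin 2.6180) = -0.0295
y' = -0.5 − 0.7143·(cos 4.3680 − cos 2.6180) = -0.8774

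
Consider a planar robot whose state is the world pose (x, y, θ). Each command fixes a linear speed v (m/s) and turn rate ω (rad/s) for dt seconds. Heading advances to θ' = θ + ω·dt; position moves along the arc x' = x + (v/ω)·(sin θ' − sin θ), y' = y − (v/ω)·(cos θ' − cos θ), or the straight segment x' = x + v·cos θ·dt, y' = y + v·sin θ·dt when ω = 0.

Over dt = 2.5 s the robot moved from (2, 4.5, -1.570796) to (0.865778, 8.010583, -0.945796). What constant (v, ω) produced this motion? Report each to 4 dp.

Δθ = -0.945796 − -1.570796 = 0.625000
ω = Δθ/dt = 0.625000/2.5 = 0.2500
R = −Δy/(cos θ' − cos θ) = -6.0000
v = R·ω = -6.0000·0.2500 = -1.5000

v = -1.5000, ω = 0.2500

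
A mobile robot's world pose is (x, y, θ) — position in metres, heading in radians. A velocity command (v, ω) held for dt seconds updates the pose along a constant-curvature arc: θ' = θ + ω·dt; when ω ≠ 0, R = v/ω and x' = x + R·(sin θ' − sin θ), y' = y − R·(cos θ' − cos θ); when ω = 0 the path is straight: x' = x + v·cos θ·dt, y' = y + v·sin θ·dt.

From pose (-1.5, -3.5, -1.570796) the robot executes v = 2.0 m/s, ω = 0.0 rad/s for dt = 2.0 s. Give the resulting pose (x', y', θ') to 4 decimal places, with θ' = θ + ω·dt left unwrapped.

θ' = -1.5708 + 0.0·2.0 = -1.5708
ω = 0 → straight: x' = -1.5 + 2.0·cos(-1.5708)·2.0 = -1.5000
y' = -3.5 + 2.0·sin(-1.5708)·2.0 = -7.5000

(-1.5000, -7.5000, -1.5708)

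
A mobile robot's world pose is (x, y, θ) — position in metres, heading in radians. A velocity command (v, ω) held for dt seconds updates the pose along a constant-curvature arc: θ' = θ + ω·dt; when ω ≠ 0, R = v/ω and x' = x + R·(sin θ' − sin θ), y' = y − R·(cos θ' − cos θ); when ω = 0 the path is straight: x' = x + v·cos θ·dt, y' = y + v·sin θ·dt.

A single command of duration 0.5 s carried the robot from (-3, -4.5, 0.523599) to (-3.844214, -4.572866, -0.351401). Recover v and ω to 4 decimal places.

v = -1.7500, ω = -1.7500

Δθ = -0.351401 − 0.523599 = -0.875000
ω = Δθ/dt = -0.875000/0.5 = -1.7500
R = Δx/(sin θ' − sin θ) = 1.0000
v = R·ω = 1.0000·-1.7500 = -1.7500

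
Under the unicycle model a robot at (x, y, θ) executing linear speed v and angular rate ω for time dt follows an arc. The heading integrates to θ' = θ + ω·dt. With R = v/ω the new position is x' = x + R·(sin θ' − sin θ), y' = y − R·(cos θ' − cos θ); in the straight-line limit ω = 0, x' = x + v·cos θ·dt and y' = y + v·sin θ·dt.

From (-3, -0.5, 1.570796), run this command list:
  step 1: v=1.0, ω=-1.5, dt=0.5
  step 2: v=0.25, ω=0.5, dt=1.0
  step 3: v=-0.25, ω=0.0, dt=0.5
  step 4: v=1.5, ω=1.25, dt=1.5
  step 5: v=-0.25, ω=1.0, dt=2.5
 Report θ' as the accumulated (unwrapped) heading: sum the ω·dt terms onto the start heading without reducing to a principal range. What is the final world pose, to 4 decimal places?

step 1: θ'=0.8208 (R=-0.6667) → pose (-2.8211, -0.0456, 0.8208)
step 2: θ'=1.3208 (R=0.5000) → pose (-2.7025, 0.1715, 1.3208)
step 3: θ'=1.3208 (straight) → pose (-2.7334, 0.0504, 1.3208)
step 4: θ'=3.1958 (R=1.2000) → pose (-3.9611, 1.5456, 3.1958)
step 5: θ'=5.6958 (R=-0.2500) → pose (-3.8361, 2.0033, 5.6958)

(-3.8361, 2.0033, 5.6958)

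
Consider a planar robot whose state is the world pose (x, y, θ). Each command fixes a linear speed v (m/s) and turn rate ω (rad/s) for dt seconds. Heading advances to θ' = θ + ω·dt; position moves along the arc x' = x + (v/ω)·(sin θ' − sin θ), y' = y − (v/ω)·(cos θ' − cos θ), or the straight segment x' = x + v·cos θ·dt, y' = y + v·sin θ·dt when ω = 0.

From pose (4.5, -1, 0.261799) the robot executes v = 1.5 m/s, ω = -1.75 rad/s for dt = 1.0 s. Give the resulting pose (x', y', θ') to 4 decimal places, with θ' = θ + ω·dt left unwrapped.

θ' = 0.2618 + -1.75·1.0 = -1.4882
R = v/ω = 1.5/-1.75 = -0.8571
x' = 4.5 + -0.8571·(sin -1.4882 − sin 0.2618) = 5.5761
y' = -1 − -0.8571·(cos -1.4882 − cos 0.2618) = -1.7572

(5.5761, -1.7572, -1.4882)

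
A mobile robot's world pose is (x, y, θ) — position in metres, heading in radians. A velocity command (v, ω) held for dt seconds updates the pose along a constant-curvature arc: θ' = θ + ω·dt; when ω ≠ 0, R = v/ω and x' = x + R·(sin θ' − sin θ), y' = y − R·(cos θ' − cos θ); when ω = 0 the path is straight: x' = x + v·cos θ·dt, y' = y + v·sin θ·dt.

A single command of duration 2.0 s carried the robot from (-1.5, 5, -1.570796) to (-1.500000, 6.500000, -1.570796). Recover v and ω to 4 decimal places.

Δθ = -1.570796 − -1.570796 = 0.000000
ω = Δθ/dt = 0.000000/2.0 = 0.0000
ω = 0 → v = (Δx·cos θ + Δy·sin θ)/dt = -0.7500

v = -0.7500, ω = 0.0000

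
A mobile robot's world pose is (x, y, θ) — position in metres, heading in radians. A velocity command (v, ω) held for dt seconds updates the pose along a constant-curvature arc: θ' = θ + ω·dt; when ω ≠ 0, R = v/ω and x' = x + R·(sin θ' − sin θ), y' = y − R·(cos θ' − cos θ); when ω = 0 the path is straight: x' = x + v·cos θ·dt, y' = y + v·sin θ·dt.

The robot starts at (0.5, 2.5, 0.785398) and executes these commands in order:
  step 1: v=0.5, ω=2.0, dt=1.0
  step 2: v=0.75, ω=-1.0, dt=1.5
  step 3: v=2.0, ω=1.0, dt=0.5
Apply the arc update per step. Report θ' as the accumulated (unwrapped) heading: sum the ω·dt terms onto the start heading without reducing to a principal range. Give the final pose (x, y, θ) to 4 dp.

step 1: θ'=2.7854 (R=0.2500) → pose (0.4104, 2.9111, 2.7854)
step 2: θ'=1.2854 (R=-0.7500) → pose (-0.0477, 3.8252, 1.2854)
step 3: θ'=1.7854 (R=2.0000) → pose (-0.0127, 4.8142, 1.7854)

(-0.0127, 4.8142, 1.7854)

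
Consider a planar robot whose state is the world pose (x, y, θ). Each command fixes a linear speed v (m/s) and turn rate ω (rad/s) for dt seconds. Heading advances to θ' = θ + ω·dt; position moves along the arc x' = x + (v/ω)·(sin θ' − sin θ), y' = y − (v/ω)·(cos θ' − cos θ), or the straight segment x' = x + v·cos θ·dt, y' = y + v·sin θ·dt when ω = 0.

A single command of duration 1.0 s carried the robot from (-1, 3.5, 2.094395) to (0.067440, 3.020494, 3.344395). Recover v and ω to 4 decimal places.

v = -1.2500, ω = 1.2500

Δθ = 3.344395 − 2.094395 = 1.250000
ω = Δθ/dt = 1.250000/1.0 = 1.2500
R = Δx/(sin θ' − sin θ) = -1.0000
v = R·ω = -1.0000·1.2500 = -1.2500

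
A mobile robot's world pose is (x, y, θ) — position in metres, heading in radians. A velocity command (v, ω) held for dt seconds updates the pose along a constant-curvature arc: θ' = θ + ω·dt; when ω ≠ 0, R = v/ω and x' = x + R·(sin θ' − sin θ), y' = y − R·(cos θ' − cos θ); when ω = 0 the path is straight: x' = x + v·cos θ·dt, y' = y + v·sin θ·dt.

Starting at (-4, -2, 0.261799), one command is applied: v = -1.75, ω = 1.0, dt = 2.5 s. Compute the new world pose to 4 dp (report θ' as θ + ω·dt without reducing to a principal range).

θ' = 0.2618 + 1.0·2.5 = 2.7618
R = v/ω = -1.75/1.0 = -1.7500
x' = -4 + -1.7500·(sin 2.7618 − sin 0.2618) = -4.1958
y' = -2 − -1.7500·(cos 2.7618 − cos 0.2618) = -5.3157

(-4.1958, -5.3157, 2.7618)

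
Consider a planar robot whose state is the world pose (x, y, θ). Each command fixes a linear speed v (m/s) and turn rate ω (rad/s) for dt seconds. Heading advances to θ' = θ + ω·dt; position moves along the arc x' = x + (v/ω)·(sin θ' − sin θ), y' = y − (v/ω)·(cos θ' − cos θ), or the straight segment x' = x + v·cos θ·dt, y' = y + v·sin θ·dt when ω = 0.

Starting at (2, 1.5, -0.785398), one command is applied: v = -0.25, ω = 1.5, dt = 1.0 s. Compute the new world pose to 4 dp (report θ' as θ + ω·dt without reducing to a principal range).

(1.7729, 1.5080, 0.7146)

θ' = -0.7854 + 1.5·1.0 = 0.7146
R = v/ω = -0.25/1.5 = -0.1667
x' = 2 + -0.1667·(sin 0.7146 − sin -0.7854) = 1.7729
y' = 1.5 − -0.1667·(cos 0.7146 − cos -0.7854) = 1.5080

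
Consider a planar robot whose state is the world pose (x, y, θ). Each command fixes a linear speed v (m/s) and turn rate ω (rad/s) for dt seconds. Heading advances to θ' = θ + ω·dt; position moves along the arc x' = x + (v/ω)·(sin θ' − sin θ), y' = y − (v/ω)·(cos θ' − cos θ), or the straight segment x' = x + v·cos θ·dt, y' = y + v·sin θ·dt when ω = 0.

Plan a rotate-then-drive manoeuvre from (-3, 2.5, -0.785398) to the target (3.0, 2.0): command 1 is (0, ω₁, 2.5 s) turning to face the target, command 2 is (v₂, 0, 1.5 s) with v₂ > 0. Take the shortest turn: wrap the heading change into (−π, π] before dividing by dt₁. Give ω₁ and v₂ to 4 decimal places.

ω₁ = 0.2809, v₂ = 4.0139

heading to target = atan2(2−2.5, 3−-3) = -0.0831
Δθ = wrap(-0.0831 − -0.7854) = 0.7023; ω₁ = Δθ/dt₁ = 0.2809
distance = √((3−-3)² + (2−2.5)²) = 6.0208; v₂ = distance/dt₂ = 4.0139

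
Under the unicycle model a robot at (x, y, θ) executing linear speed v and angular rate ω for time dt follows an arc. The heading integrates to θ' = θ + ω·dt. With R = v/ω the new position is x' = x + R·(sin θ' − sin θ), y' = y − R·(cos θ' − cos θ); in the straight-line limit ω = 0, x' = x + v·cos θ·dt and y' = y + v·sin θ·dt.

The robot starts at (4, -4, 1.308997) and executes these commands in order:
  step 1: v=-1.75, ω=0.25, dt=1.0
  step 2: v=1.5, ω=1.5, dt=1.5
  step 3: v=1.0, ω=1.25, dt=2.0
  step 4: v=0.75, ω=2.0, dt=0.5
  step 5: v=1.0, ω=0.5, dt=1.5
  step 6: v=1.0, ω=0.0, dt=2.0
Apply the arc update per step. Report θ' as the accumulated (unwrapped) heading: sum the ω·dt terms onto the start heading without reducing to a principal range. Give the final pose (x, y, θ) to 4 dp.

(2.8106, -2.7774, 8.0590)

step 1: θ'=1.5590 (R=-7.0000) → pose (3.7620, -5.7291, 1.5590)
step 2: θ'=3.8090 (R=1.0000) → pose (2.1431, -4.9319, 3.8090)
step 3: θ'=6.3090 (R=0.8000) → pose (2.6589, -6.3600, 6.3090)
step 4: θ'=7.3090 (R=0.3750) → pose (2.9699, -6.1795, 7.3090)
step 5: θ'=8.0590 (R=2.0000) → pose (3.2177, -4.7355, 8.0590)
step 6: θ'=8.0590 (straight) → pose (2.8106, -2.7774, 8.0590)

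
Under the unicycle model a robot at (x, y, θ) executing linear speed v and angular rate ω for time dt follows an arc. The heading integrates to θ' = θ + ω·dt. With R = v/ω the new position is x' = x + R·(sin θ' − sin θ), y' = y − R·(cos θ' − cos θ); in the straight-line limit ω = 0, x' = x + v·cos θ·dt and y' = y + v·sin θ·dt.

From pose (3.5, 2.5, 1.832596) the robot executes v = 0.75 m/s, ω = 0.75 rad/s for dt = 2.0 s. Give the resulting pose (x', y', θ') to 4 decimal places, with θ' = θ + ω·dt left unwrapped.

(2.3442, 3.2230, 3.3326)

θ' = 1.8326 + 0.75·2.0 = 3.3326
R = v/ω = 0.75/0.75 = 1.0000
x' = 3.5 + 1.0000·(sin 3.3326 − sin 1.8326) = 2.3442
y' = 2.5 − 1.0000·(cos 3.3326 − cos 1.8326) = 3.2230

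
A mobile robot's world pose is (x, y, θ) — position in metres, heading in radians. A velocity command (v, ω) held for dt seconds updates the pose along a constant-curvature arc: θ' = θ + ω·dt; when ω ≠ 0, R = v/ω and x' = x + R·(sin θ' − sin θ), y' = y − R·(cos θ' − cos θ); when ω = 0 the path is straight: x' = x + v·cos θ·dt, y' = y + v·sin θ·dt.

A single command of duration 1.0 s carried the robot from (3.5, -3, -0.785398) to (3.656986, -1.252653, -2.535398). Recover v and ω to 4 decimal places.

v = -2.0000, ω = -1.7500

Δθ = -2.535398 − -0.785398 = -1.750000
ω = Δθ/dt = -1.750000/1.0 = -1.7500
R = −Δy/(cos θ' − cos θ) = 1.1429
v = R·ω = 1.1429·-1.7500 = -2.0000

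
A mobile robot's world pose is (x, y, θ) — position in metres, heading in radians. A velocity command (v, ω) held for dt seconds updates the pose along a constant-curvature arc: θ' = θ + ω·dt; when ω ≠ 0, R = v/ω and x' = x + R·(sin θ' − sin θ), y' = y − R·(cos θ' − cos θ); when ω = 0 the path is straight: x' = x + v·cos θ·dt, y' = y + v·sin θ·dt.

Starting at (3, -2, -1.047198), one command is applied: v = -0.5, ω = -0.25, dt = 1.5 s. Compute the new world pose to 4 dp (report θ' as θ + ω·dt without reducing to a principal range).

(2.7541, -1.2961, -1.4222)

θ' = -1.0472 + -0.25·1.5 = -1.4222
R = v/ω = -0.5/-0.25 = 2.0000
x' = 3 + 2.0000·(sin -1.4222 − sin -1.0472) = 2.7541
y' = -2 − 2.0000·(cos -1.4222 − cos -1.0472) = -1.2961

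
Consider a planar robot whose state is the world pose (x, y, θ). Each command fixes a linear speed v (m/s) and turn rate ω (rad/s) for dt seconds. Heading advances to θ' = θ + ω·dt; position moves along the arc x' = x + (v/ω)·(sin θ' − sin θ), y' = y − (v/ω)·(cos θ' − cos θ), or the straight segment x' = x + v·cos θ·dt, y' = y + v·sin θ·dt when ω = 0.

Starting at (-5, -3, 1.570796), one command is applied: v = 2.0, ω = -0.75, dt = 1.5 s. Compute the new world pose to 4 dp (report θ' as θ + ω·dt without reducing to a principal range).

θ' = 1.5708 + -0.75·1.5 = 0.4458
R = v/ω = 2.0/-0.75 = -2.6667
x' = -5 + -2.6667·(sin 0.4458 − sin 1.5708) = -3.4831
y' = -3 − -2.6667·(cos 0.4458 − cos 1.5708) = -0.5940

(-3.4831, -0.5940, 0.4458)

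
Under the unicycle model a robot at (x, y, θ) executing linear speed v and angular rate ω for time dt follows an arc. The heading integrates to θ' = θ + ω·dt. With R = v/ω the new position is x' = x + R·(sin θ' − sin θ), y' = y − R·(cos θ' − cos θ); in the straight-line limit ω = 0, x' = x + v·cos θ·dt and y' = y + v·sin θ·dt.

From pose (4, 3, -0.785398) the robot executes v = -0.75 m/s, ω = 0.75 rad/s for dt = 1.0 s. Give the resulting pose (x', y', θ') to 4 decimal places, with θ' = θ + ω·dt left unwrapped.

(3.3283, 3.2923, -0.0354)

θ' = -0.7854 + 0.75·1.0 = -0.0354
R = v/ω = -0.75/0.75 = -1.0000
x' = 4 + -1.0000·(sin -0.0354 − sin -0.7854) = 3.3283
y' = 3 − -1.0000·(cos -0.0354 − cos -0.7854) = 3.2923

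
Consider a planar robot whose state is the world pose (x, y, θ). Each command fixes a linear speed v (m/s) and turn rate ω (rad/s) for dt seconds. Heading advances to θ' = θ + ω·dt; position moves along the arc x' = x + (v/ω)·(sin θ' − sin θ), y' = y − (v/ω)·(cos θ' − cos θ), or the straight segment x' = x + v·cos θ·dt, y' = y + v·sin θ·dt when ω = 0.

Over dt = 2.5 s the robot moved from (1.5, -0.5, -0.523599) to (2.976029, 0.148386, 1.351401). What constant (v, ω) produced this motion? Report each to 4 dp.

Δθ = 1.351401 − -0.523599 = 1.875000
ω = Δθ/dt = 1.875000/2.5 = 0.7500
R = Δx/(sin θ' − sin θ) = 1.0000
v = R·ω = 1.0000·0.7500 = 0.7500

v = 0.7500, ω = 0.7500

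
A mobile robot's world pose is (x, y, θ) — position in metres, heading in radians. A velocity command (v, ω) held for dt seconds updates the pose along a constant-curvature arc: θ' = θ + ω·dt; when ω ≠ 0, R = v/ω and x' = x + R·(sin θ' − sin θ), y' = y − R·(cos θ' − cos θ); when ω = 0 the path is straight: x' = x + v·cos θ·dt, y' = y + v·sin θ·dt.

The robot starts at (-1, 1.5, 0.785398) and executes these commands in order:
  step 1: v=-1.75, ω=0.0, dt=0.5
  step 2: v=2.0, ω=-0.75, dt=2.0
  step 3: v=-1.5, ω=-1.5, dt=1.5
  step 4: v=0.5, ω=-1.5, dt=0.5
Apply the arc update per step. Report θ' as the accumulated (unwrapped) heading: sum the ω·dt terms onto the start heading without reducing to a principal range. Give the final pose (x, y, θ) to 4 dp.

step 1: θ'=0.7854 (straight) → pose (-1.6187, 0.8813, 0.7854)
step 2: θ'=-0.7146 (R=-2.6667) → pose (2.0144, 1.0099, -0.7146)
step 3: θ'=-2.9646 (R=1.0000) → pose (2.4937, 2.7497, -2.9646)
step 4: θ'=-3.7146 (R=-0.3333) → pose (2.2542, 2.7977, -3.7146)

(2.2542, 2.7977, -3.7146)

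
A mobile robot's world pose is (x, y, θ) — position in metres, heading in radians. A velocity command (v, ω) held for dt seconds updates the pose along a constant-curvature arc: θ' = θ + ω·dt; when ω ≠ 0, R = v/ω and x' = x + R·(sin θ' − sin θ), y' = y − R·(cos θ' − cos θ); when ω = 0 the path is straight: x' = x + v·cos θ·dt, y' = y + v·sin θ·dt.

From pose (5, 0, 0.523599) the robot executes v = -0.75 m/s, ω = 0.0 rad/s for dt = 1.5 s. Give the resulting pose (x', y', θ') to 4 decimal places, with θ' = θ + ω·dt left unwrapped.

(4.0257, -0.5625, 0.5236)

θ' = 0.5236 + 0.0·1.5 = 0.5236
ω = 0 → straight: x' = 5 + -0.75·cos(0.5236)·1.5 = 4.0257
y' = 0 + -0.75·sin(0.5236)·1.5 = -0.5625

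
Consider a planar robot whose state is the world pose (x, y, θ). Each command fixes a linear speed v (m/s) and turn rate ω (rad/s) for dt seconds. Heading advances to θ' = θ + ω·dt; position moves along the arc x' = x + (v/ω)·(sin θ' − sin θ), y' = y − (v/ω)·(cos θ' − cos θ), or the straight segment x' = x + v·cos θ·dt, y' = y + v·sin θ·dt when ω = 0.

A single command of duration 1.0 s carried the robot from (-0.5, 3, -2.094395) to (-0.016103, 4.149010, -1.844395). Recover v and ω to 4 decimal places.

v = -1.2500, ω = 0.2500

Δθ = -1.844395 − -2.094395 = 0.250000
ω = Δθ/dt = 0.250000/1.0 = 0.2500
R = −Δy/(cos θ' − cos θ) = -5.0000
v = R·ω = -5.0000·0.2500 = -1.2500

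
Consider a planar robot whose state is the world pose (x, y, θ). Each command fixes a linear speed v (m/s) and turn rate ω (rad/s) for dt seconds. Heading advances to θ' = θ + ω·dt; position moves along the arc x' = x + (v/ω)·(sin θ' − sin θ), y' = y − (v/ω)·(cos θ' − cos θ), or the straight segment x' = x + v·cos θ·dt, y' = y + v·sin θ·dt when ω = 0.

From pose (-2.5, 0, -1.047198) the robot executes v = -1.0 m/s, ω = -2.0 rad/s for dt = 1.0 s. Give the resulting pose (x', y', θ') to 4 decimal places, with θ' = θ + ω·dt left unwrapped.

(-2.1141, 0.7478, -3.0472)

θ' = -1.0472 + -2.0·1.0 = -3.0472
R = v/ω = -1.0/-2.0 = 0.5000
x' = -2.5 + 0.5000·(sin -3.0472 − sin -1.0472) = -2.1141
y' = 0 − 0.5000·(cos -3.0472 − cos -1.0472) = 0.7478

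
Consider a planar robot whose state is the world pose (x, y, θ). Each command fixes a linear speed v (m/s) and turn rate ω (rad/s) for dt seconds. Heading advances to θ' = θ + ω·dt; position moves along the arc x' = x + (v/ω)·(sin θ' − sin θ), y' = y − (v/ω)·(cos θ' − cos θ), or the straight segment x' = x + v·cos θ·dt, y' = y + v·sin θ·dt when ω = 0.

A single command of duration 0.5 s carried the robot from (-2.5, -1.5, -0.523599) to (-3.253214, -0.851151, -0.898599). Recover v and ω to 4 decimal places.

v = -2.0000, ω = -0.7500

Δθ = -0.898599 − -0.523599 = -0.375000
ω = Δθ/dt = -0.375000/0.5 = -0.7500
R = Δx/(sin θ' − sin θ) = 2.6667
v = R·ω = 2.6667·-0.7500 = -2.0000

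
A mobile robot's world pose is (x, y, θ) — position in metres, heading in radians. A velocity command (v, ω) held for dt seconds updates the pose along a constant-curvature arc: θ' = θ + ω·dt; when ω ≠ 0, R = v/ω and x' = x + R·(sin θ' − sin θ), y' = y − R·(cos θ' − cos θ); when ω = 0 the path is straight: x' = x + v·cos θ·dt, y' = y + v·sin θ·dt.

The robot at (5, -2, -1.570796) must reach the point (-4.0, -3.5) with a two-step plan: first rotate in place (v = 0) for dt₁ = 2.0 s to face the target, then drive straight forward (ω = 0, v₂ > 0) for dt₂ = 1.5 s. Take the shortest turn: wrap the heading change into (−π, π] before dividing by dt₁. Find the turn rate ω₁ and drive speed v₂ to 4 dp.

heading to target = atan2(-3.5−-2, -4−5) = -2.9764
Δθ = wrap(-2.9764 − -1.5708) = -1.4056; ω₁ = Δθ/dt₁ = -0.7028
distance = √((-4−5)² + (-3.5−-2)²) = 9.1241; v₂ = distance/dt₂ = 6.0828

ω₁ = -0.7028, v₂ = 6.0828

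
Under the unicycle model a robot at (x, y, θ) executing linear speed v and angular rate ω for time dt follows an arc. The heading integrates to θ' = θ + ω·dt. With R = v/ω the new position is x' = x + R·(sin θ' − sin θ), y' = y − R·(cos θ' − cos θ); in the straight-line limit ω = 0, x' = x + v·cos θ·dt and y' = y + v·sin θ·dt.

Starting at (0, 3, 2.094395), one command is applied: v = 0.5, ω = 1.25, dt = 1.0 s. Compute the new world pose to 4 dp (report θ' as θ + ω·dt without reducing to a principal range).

θ' = 2.0944 + 1.25·1.0 = 3.3444
R = v/ω = 0.5/1.25 = 0.4000
x' = 0 + 0.4000·(sin 3.3444 − sin 2.0944) = -0.4270
y' = 3 − 0.4000·(cos 3.3444 − cos 2.0944) = 3.1918

(-0.4270, 3.1918, 3.3444)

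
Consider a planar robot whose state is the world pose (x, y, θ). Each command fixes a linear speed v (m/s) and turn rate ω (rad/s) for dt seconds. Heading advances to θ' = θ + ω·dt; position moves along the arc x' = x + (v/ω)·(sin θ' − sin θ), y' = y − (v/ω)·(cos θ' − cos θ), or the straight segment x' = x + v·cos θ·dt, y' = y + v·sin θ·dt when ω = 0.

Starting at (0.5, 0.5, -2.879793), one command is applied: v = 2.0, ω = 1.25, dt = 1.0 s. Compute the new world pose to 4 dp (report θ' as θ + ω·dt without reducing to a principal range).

(-0.6831, -0.9511, -1.6298)

θ' = -2.8798 + 1.25·1.0 = -1.6298
R = v/ω = 2.0/1.25 = 1.6000
x' = 0.5 + 1.6000·(sin -1.6298 − sin -2.8798) = -0.6831
y' = 0.5 − 1.6000·(cos -1.6298 − cos -2.8798) = -0.9511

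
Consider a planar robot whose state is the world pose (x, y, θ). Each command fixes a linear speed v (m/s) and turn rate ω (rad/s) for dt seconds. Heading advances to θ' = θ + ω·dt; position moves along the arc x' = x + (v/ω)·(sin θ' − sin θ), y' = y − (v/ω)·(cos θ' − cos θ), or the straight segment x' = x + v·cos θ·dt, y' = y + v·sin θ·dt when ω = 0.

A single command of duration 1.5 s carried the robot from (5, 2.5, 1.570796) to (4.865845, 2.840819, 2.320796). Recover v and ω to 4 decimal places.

Δθ = 2.320796 − 1.570796 = 0.750000
ω = Δθ/dt = 0.750000/1.5 = 0.5000
R = −Δy/(cos θ' − cos θ) = 0.5000
v = R·ω = 0.5000·0.5000 = 0.2500

v = 0.2500, ω = 0.5000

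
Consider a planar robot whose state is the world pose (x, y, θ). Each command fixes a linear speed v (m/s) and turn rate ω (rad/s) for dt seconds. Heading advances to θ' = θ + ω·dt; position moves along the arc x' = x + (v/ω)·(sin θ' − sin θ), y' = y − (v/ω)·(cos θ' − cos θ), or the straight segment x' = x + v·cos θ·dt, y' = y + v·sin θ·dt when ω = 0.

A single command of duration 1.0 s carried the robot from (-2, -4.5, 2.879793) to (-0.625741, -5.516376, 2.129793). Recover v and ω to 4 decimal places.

v = -1.7500, ω = -0.7500

Δθ = 2.129793 − 2.879793 = -0.750000
ω = Δθ/dt = -0.750000/1.0 = -0.7500
R = Δx/(sin θ' − sin θ) = 2.3333
v = R·ω = 2.3333·-0.7500 = -1.7500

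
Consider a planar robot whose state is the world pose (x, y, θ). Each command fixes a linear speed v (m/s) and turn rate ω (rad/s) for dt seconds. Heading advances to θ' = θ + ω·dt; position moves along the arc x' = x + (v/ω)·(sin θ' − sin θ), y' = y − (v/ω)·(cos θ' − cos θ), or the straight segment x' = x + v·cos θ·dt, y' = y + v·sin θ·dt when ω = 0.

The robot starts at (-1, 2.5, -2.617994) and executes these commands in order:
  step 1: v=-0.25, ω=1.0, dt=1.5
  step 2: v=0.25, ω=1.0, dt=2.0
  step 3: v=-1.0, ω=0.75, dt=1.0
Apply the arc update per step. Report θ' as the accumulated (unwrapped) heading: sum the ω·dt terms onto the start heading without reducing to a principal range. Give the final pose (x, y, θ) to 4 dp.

(-0.7839, 1.8473, 1.6320)

step 1: θ'=-1.1180 (R=-0.2500) → pose (-0.9002, 2.8259, -1.1180)
step 2: θ'=0.8820 (R=0.2500) → pose (-0.4824, 2.7763, 0.8820)
step 3: θ'=1.6320 (R=-1.3333) → pose (-0.7839, 1.8473, 1.6320)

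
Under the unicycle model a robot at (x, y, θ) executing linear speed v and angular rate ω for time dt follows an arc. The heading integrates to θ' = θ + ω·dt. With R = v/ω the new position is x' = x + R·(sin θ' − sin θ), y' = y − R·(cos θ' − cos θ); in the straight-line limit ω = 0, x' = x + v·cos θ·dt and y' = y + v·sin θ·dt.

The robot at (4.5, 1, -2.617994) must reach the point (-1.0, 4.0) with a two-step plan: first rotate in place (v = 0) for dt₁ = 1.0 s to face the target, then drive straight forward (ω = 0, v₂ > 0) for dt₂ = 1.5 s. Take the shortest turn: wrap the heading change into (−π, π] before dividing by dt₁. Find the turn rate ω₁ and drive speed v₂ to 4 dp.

ω₁ = -1.0229, v₂ = 4.1767

heading to target = atan2(4−1, -1−4.5) = 2.6422
Δθ = wrap(2.6422 − -2.6180) = -1.0229; ω₁ = Δθ/dt₁ = -1.0229
distance = √((-1−4.5)² + (4−1)²) = 6.2650; v₂ = distance/dt₂ = 4.1767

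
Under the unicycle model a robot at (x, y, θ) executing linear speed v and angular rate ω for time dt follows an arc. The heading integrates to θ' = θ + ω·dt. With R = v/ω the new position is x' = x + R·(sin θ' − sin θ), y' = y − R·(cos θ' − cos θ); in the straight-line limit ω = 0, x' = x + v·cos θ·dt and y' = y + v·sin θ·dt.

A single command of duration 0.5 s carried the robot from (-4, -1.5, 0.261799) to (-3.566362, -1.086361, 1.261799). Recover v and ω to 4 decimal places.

Δθ = 1.261799 − 0.261799 = 1.000000
ω = Δθ/dt = 1.000000/0.5 = 2.0000
R = Δx/(sin θ' − sin θ) = 0.6250
v = R·ω = 0.6250·2.0000 = 1.2500

v = 1.2500, ω = 2.0000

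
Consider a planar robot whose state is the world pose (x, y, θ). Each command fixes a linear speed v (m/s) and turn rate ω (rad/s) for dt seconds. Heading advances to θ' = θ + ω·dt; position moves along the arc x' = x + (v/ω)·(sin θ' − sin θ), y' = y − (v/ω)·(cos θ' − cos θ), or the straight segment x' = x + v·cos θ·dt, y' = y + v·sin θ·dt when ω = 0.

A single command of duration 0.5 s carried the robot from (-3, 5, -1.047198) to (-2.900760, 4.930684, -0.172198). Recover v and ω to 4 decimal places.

v = 0.2500, ω = 1.7500

Δθ = -0.172198 − -1.047198 = 0.875000
ω = Δθ/dt = 0.875000/0.5 = 1.7500
R = Δx/(sin θ' − sin θ) = 0.1429
v = R·ω = 0.1429·1.7500 = 0.2500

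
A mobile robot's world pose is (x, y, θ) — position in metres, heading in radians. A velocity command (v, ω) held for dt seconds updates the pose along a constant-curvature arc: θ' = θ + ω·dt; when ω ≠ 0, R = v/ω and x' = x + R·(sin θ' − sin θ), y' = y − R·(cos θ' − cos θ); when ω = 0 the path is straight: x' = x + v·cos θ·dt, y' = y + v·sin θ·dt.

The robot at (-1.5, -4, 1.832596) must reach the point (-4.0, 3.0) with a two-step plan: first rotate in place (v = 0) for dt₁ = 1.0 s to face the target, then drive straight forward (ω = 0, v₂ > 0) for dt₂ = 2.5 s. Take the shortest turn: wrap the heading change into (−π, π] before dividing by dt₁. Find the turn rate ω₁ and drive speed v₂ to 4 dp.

heading to target = atan2(3−-4, -4−-1.5) = 1.9138
Δθ = wrap(1.9138 − 1.8326) = 0.0812; ω₁ = Δθ/dt₁ = 0.0812
distance = √((-4−-1.5)² + (3−-4)²) = 7.4330; v₂ = distance/dt₂ = 2.9732

ω₁ = 0.0812, v₂ = 2.9732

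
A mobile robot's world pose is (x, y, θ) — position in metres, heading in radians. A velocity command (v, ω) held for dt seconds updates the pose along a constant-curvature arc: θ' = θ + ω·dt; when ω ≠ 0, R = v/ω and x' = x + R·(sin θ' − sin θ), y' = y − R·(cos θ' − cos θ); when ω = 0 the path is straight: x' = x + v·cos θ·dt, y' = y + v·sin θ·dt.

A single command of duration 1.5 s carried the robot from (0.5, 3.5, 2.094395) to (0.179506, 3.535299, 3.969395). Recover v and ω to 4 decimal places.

Δθ = 3.969395 − 2.094395 = 1.875000
ω = Δθ/dt = 1.875000/1.5 = 1.2500
R = Δx/(sin θ' − sin θ) = 0.2000
v = R·ω = 0.2000·1.2500 = 0.2500

v = 0.2500, ω = 1.2500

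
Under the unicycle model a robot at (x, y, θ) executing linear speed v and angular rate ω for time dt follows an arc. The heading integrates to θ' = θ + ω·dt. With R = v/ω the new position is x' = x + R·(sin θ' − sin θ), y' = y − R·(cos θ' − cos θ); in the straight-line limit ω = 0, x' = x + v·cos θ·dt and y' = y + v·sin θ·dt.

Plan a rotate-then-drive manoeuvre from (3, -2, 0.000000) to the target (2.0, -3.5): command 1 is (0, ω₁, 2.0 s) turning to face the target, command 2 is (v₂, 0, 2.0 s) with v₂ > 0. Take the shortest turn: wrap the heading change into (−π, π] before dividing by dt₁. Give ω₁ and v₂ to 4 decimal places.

ω₁ = -1.0794, v₂ = 0.9014

heading to target = atan2(-3.5−-2, 2−3) = -2.1588
Δθ = wrap(-2.1588 − 0.0000) = -2.1588; ω₁ = Δθ/dt₁ = -1.0794
distance = √((2−3)² + (-3.5−-2)²) = 1.8028; v₂ = distance/dt₂ = 0.9014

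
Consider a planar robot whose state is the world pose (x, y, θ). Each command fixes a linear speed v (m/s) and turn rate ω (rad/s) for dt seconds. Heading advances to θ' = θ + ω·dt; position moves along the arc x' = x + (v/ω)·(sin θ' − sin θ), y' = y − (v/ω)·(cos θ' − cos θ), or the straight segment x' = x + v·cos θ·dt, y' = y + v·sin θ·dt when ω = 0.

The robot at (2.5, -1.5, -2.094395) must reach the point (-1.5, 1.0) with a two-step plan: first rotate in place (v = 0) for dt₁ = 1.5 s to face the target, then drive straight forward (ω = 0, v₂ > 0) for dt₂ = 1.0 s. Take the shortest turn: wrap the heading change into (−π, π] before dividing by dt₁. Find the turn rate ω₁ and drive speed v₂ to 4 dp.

heading to target = atan2(1−-1.5, -1.5−2.5) = 2.5830
Δθ = wrap(2.5830 − -2.0944) = -1.6058; ω₁ = Δθ/dt₁ = -1.0705
distance = √((-1.5−2.5)² + (1−-1.5)²) = 4.7170; v₂ = distance/dt₂ = 4.7170

ω₁ = -1.0705, v₂ = 4.7170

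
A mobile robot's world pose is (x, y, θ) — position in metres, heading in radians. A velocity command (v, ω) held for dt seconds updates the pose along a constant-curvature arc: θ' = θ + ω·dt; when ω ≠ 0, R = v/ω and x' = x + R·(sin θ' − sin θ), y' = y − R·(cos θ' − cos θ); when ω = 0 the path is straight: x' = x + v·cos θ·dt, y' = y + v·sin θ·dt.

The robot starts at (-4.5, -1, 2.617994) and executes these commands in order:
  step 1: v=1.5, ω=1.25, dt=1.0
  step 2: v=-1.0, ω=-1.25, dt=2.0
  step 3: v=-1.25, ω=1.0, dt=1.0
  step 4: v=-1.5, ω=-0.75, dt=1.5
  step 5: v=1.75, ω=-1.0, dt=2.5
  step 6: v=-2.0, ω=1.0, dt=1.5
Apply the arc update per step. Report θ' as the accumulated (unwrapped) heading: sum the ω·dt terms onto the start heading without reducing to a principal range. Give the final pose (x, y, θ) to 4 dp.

step 1: θ'=3.8680 (R=1.2000) → pose (-5.8970, -1.1421, 3.8680)
step 2: θ'=1.3680 (R=0.8000) → pose (-4.5821, -1.9013, 1.3680)
step 3: θ'=2.3680 (R=-1.2500) → pose (-4.2311, -3.0474, 2.3680)
step 4: θ'=1.2430 (R=2.0000) → pose (-3.7350, -5.1221, 1.2430)
step 5: θ'=-1.2570 (R=-1.7500) → pose (-0.4136, -5.1454, -1.2570)
step 6: θ'=0.2430 (R=-2.0000) → pose (-2.7972, -3.8214, 0.2430)

(-2.7972, -3.8214, 0.2430)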